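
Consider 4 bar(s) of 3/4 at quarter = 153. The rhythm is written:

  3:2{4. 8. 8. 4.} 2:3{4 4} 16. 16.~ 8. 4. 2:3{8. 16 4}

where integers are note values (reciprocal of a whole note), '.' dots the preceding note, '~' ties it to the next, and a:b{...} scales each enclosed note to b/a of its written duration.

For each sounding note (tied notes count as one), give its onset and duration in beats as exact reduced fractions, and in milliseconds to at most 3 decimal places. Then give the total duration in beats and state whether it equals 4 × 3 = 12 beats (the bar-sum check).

1) 0.0ms=0b +392.157ms=1b
2) 392.157ms=1b +196.078ms=1/2b
3) 588.235ms=3/2b +196.078ms=1/2b
4) 784.314ms=2b +392.157ms=1b
5) 1176.471ms=3b +588.235ms=3/2b
6) 1764.706ms=9/2b +588.235ms=3/2b
7) 2352.941ms=6b +147.059ms=3/8b
8) 2500.0ms=51/8b +441.176ms=9/8b
9) 2941.176ms=15/2b +588.235ms=3/2b
10) 3529.412ms=9b +441.176ms=9/8b
11) 3970.588ms=81/8b +147.059ms=3/8b
12) 4117.647ms=21/2b +588.235ms=3/2b
Σ=12b of 12 (153bpm 3/4) — PASS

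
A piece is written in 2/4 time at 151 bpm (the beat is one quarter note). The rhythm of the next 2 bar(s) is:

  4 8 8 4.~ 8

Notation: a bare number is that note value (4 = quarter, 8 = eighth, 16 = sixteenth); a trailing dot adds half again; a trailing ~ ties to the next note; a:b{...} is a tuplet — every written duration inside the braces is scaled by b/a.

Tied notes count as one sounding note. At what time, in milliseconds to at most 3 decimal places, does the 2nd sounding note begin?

1. 0.0ms @ 0 + 397.351ms (1)
2. 397.351ms @ 1 + 198.675ms (1/2)
3. 596.026ms @ 3/2 + 198.675ms (1/2)
4. 794.702ms @ 2 + 794.702ms (2)

note 2 onset = 1b = 397.351ms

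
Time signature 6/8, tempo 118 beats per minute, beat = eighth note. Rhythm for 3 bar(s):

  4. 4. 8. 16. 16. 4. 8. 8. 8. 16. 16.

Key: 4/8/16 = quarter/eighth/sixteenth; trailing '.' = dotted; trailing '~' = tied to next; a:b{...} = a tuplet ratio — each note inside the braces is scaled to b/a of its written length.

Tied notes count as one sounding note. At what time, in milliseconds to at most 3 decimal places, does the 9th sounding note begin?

1. 0.0ms @ 0 + 1525.424ms (3)
2. 1525.424ms @ 3 + 1525.424ms (3)
3. 3050.847ms @ 6 + 762.712ms (3/2)
4. 3813.559ms @ 15/2 + 381.356ms (3/4)
5. 4194.915ms @ 33/4 + 381.356ms (3/4)
6. 4576.271ms @ 9 + 1525.424ms (3)
7. 6101.695ms @ 12 + 762.712ms (3/2)
8. 6864.407ms @ 27/2 + 762.712ms (3/2)
9. 7627.119ms @ 15 + 762.712ms (3/2)
10. 8389.831ms @ 33/2 + 381.356ms (3/4)
11. 8771.186ms @ 69/4 + 381.356ms (3/4)

note 9 onset = 15b = 7627.119ms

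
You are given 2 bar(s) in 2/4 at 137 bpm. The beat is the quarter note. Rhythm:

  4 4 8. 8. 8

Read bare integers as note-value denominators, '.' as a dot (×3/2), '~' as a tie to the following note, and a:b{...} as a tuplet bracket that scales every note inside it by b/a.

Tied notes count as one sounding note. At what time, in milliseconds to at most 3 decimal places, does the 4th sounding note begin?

note 4 onset = 11/4b = 1204.38ms

1. 0.0ms @ 0 + 437.956ms (1)
2. 437.956ms @ 1 + 437.956ms (1)
3. 875.912ms @ 2 + 328.467ms (3/4)
4. 1204.38ms @ 11/4 + 328.467ms (3/4)
5. 1532.847ms @ 7/2 + 218.978ms (1/2)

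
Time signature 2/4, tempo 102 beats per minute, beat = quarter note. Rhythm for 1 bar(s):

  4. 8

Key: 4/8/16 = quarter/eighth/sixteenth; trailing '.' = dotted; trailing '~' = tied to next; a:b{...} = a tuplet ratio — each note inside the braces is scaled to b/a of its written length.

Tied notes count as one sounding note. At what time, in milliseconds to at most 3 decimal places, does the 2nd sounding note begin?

1. 0.0ms @ 0 + 882.353ms (3/2)
2. 882.353ms @ 3/2 + 294.118ms (1/2)

note 2 onset = 3/2b = 882.353ms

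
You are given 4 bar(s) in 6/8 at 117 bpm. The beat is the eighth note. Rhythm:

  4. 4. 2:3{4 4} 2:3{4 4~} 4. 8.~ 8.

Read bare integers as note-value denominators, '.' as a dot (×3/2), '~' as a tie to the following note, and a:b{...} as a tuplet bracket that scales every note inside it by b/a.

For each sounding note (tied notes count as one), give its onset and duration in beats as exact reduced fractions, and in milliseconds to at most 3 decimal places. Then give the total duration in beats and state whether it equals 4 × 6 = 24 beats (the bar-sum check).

1) 0.0ms=0b +1538.462ms=3b
2) 1538.462ms=3b +1538.462ms=3b
3) 3076.923ms=6b +1538.462ms=3b
4) 4615.385ms=9b +1538.462ms=3b
5) 6153.846ms=12b +1538.462ms=3b
6) 7692.308ms=15b +3076.923ms=6b
7) 10769.231ms=21b +1538.462ms=3b
Σ=24b of 24 (117bpm 6/8) — PASS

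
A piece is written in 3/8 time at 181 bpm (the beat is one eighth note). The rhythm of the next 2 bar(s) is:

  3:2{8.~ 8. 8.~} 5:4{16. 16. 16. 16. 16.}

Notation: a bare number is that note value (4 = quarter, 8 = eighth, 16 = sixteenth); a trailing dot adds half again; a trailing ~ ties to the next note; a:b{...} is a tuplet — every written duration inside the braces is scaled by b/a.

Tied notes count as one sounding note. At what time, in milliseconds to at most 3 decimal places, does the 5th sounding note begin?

1. 0.0ms @ 0 + 662.983ms (2)
2. 662.983ms @ 2 + 530.387ms (8/5)
3. 1193.37ms @ 18/5 + 198.895ms (3/5)
4. 1392.265ms @ 21/5 + 198.895ms (3/5)
5. 1591.16ms @ 24/5 + 198.895ms (3/5)
6. 1790.055ms @ 27/5 + 198.895ms (3/5)

note 5 onset = 24/5b = 1591.16ms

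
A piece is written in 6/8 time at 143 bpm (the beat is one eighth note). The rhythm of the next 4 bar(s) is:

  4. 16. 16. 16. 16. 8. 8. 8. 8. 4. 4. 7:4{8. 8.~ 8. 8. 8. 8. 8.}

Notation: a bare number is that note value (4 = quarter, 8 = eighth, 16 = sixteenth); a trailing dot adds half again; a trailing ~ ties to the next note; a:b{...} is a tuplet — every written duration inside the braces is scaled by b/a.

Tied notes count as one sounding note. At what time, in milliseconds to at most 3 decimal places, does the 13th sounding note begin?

note 13 onset = 132/7b = 7912.088ms

1. 0.0ms @ 0 + 1258.741ms (3)
2. 1258.741ms @ 3 + 314.685ms (3/4)
3. 1573.427ms @ 15/4 + 314.685ms (3/4)
4. 1888.112ms @ 9/2 + 314.685ms (3/4)
5. 2202.797ms @ 21/4 + 314.685ms (3/4)
6. 2517.483ms @ 6 + 629.371ms (3/2)
7. 3146.853ms @ 15/2 + 629.371ms (3/2)
8. 3776.224ms @ 9 + 629.371ms (3/2)
9. 4405.594ms @ 21/2 + 629.371ms (3/2)
10. 5034.965ms @ 12 + 1258.741ms (3)
11. 6293.706ms @ 15 + 1258.741ms (3)
12. 7552.448ms @ 18 + 359.64ms (6/7)
13. 7912.088ms @ 132/7 + 719.281ms (12/7)
14. 8631.369ms @ 144/7 + 359.64ms (6/7)
15. 8991.009ms @ 150/7 + 359.64ms (6/7)
16. 9350.649ms @ 156/7 + 359.64ms (6/7)
17. 9710.29ms @ 162/7 + 359.64ms (6/7)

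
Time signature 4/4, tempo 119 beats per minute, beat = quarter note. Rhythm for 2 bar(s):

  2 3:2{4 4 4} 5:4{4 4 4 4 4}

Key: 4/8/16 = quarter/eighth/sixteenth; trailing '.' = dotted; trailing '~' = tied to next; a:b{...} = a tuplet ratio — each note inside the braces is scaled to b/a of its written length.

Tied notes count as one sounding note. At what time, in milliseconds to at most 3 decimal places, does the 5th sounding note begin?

1. 0.0ms @ 0 + 1008.403ms (2)
2. 1008.403ms @ 2 + 336.134ms (2/3)
3. 1344.538ms @ 8/3 + 336.134ms (2/3)
4. 1680.672ms @ 10/3 + 336.134ms (2/3)
5. 2016.807ms @ 4 + 403.361ms (4/5)
6. 2420.168ms @ 24/5 + 403.361ms (4/5)
7. 2823.529ms @ 28/5 + 403.361ms (4/5)
8. 3226.891ms @ 32/5 + 403.361ms (4/5)
9. 3630.252ms @ 36/5 + 403.361ms (4/5)

note 5 onset = 4b = 2016.807ms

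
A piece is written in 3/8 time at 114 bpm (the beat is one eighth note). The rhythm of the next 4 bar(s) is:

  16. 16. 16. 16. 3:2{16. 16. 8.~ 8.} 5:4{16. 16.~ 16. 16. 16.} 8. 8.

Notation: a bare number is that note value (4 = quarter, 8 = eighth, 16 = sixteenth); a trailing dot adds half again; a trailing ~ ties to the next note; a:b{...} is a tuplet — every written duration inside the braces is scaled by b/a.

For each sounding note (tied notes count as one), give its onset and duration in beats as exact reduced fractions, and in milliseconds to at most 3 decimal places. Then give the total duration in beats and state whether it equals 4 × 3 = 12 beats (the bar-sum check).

1) 0.0ms=0b +394.737ms=3/4b
2) 394.737ms=3/4b +394.737ms=3/4b
3) 789.474ms=3/2b +394.737ms=3/4b
4) 1184.211ms=9/4b +394.737ms=3/4b
5) 1578.947ms=3b +263.158ms=1/2b
6) 1842.105ms=7/2b +263.158ms=1/2b
7) 2105.263ms=4b +1052.632ms=2b
8) 3157.895ms=6b +315.789ms=3/5b
9) 3473.684ms=33/5b +631.579ms=6/5b
10) 4105.263ms=39/5b +315.789ms=3/5b
11) 4421.053ms=42/5b +315.789ms=3/5b
12) 4736.842ms=9b +789.474ms=3/2b
13) 5526.316ms=21/2b +789.474ms=3/2b
Σ=12b of 12 (114bpm 3/8) — PASS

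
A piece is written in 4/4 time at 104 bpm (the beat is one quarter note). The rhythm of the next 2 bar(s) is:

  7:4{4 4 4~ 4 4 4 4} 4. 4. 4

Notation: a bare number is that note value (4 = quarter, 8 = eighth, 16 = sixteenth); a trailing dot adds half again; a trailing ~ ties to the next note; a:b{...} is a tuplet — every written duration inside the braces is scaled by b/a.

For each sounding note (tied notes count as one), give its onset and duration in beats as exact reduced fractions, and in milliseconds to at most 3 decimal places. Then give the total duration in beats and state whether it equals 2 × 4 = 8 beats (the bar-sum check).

1) 0.0ms=0b +329.67ms=4/7b
2) 329.67ms=4/7b +329.67ms=4/7b
3) 659.341ms=8/7b +659.341ms=8/7b
4) 1318.681ms=16/7b +329.67ms=4/7b
5) 1648.352ms=20/7b +329.67ms=4/7b
6) 1978.022ms=24/7b +329.67ms=4/7b
7) 2307.692ms=4b +865.385ms=3/2b
8) 3173.077ms=11/2b +865.385ms=3/2b
9) 4038.462ms=7b +576.923ms=1b
Σ=8b of 8 (104bpm 4/4) — PASS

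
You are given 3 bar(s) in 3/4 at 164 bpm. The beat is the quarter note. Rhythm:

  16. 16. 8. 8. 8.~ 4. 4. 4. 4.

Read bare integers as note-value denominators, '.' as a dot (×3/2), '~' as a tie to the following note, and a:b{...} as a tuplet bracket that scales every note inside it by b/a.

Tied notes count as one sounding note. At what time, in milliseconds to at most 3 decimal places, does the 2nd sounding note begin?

note 2 onset = 3/8b = 137.195ms

1. 0.0ms @ 0 + 137.195ms (3/8)
2. 137.195ms @ 3/8 + 137.195ms (3/8)
3. 274.39ms @ 3/4 + 274.39ms (3/4)
4. 548.78ms @ 3/2 + 274.39ms (3/4)
5. 823.171ms @ 9/4 + 823.171ms (9/4)
6. 1646.341ms @ 9/2 + 548.78ms (3/2)
7. 2195.122ms @ 6 + 548.78ms (3/2)
8. 2743.902ms @ 15/2 + 548.78ms (3/2)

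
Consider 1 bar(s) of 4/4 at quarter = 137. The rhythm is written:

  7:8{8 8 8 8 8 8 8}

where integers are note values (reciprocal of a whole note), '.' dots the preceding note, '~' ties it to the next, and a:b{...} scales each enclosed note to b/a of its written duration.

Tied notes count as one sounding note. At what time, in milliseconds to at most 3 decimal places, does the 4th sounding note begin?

note 4 onset = 12/7b = 750.782ms

1. 0.0ms @ 0 + 250.261ms (4/7)
2. 250.261ms @ 4/7 + 250.261ms (4/7)
3. 500.521ms @ 8/7 + 250.261ms (4/7)
4. 750.782ms @ 12/7 + 250.261ms (4/7)
5. 1001.043ms @ 16/7 + 250.261ms (4/7)
6. 1251.303ms @ 20/7 + 250.261ms (4/7)
7. 1501.564ms @ 24/7 + 250.261ms (4/7)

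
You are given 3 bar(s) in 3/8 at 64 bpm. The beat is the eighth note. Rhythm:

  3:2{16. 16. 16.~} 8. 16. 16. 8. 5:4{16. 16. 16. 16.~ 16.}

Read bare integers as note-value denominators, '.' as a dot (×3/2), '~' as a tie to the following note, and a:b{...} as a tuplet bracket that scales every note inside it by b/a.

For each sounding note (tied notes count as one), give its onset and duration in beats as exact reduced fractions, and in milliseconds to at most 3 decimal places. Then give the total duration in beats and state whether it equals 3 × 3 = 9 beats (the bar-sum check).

1) 0.0ms=0b +468.75ms=1/2b
2) 468.75ms=1/2b +468.75ms=1/2b
3) 937.5ms=1b +1875.0ms=2b
4) 2812.5ms=3b +703.125ms=3/4b
5) 3515.625ms=15/4b +703.125ms=3/4b
6) 4218.75ms=9/2b +1406.25ms=3/2b
7) 5625.0ms=6b +562.5ms=3/5b
8) 6187.5ms=33/5b +562.5ms=3/5b
9) 6750.0ms=36/5b +562.5ms=3/5b
10) 7312.5ms=39/5b +1125.0ms=6/5b
Σ=9b of 9 (64bpm 3/8) — PASS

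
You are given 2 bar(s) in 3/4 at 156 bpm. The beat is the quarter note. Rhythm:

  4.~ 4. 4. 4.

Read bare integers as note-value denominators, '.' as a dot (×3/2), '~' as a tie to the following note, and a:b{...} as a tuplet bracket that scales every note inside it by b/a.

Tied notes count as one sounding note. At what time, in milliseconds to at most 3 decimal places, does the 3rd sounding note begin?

1. 0.0ms @ 0 + 1153.846ms (3)
2. 1153.846ms @ 3 + 576.923ms (3/2)
3. 1730.769ms @ 9/2 + 576.923ms (3/2)

note 3 onset = 9/2b = 1730.769ms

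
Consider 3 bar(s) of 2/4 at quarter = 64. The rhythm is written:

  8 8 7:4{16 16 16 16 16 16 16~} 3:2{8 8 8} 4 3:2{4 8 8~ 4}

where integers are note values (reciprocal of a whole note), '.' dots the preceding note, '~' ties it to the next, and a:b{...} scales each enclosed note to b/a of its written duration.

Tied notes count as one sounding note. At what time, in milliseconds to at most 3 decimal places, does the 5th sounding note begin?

1. 0.0ms @ 0 + 468.75ms (1/2)
2. 468.75ms @ 1/2 + 468.75ms (1/2)
3. 937.5ms @ 1 + 133.929ms (1/7)
4. 1071.429ms @ 8/7 + 133.929ms (1/7)
5. 1205.357ms @ 9/7 + 133.929ms (1/7)
6. 1339.286ms @ 10/7 + 133.929ms (1/7)
7. 1473.214ms @ 11/7 + 133.929ms (1/7)
8. 1607.143ms @ 12/7 + 133.929ms (1/7)
9. 1741.071ms @ 13/7 + 446.429ms (10/21)
10. 2187.5ms @ 7/3 + 312.5ms (1/3)
11. 2500.0ms @ 8/3 + 312.5ms (1/3)
12. 2812.5ms @ 3 + 937.5ms (1)
13. 3750.0ms @ 4 + 625.0ms (2/3)
14. 4375.0ms @ 14/3 + 312.5ms (1/3)
15. 4687.5ms @ 5 + 937.5ms (1)

note 5 onset = 9/7b = 1205.357ms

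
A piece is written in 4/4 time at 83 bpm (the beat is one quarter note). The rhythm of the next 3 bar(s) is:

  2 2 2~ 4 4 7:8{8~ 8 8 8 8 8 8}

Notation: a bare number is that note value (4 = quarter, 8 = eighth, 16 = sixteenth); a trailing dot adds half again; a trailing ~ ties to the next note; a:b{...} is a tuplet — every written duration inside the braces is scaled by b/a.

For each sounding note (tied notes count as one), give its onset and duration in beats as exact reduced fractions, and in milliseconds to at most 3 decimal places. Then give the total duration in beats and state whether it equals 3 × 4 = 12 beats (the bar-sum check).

1) 0.0ms=0b +1445.783ms=2b
2) 1445.783ms=2b +1445.783ms=2b
3) 2891.566ms=4b +2168.675ms=3b
4) 5060.241ms=7b +722.892ms=1b
5) 5783.133ms=8b +826.162ms=8/7b
6) 6609.294ms=64/7b +413.081ms=4/7b
7) 7022.375ms=68/7b +413.081ms=4/7b
8) 7435.456ms=72/7b +413.081ms=4/7b
9) 7848.537ms=76/7b +413.081ms=4/7b
10) 8261.618ms=80/7b +413.081ms=4/7b
Σ=12b of 12 (83bpm 4/4) — PASS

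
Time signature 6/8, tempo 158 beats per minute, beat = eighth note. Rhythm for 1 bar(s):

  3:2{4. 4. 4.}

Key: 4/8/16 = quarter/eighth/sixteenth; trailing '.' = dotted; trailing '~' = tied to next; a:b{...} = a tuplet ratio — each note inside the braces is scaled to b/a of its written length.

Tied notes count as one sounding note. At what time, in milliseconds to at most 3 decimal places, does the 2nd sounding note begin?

note 2 onset = 2b = 759.494ms

1. 0.0ms @ 0 + 759.494ms (2)
2. 759.494ms @ 2 + 759.494ms (2)
3. 1518.987ms @ 4 + 759.494ms (2)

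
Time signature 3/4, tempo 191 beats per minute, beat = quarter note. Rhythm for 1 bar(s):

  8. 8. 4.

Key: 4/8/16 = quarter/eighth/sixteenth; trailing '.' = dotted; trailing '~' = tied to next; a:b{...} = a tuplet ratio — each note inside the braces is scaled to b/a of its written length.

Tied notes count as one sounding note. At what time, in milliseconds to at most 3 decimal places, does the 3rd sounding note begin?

1. 0.0ms @ 0 + 235.602ms (3/4)
2. 235.602ms @ 3/4 + 235.602ms (3/4)
3. 471.204ms @ 3/2 + 471.204ms (3/2)

note 3 onset = 3/2b = 471.204ms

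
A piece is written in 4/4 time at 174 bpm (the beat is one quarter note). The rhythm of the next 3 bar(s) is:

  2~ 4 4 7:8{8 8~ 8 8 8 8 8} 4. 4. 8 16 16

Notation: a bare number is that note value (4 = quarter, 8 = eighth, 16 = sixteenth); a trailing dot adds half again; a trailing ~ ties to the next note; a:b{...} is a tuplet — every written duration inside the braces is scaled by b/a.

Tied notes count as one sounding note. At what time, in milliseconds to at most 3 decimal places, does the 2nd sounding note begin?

1. 0.0ms @ 0 + 1034.483ms (3)
2. 1034.483ms @ 3 + 344.828ms (1)
3. 1379.31ms @ 4 + 197.044ms (4/7)
4. 1576.355ms @ 32/7 + 394.089ms (8/7)
5. 1970.443ms @ 40/7 + 197.044ms (4/7)
6. 2167.488ms @ 44/7 + 197.044ms (4/7)
7. 2364.532ms @ 48/7 + 197.044ms (4/7)
8. 2561.576ms @ 52/7 + 197.044ms (4/7)
9. 2758.621ms @ 8 + 517.241ms (3/2)
10. 3275.862ms @ 19/2 + 517.241ms (3/2)
11. 3793.103ms @ 11 + 172.414ms (1/2)
12. 3965.517ms @ 23/2 + 86.207ms (1/4)
13. 4051.724ms @ 47/4 + 86.207ms (1/4)

note 2 onset = 3b = 1034.483ms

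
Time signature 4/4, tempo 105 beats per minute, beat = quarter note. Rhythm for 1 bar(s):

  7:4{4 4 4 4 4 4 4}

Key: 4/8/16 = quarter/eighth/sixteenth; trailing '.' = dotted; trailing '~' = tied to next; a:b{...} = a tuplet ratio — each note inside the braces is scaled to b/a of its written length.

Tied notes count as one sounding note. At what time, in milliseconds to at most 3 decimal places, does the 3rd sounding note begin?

note 3 onset = 8/7b = 653.061ms

1. 0.0ms @ 0 + 326.531ms (4/7)
2. 326.531ms @ 4/7 + 326.531ms (4/7)
3. 653.061ms @ 8/7 + 326.531ms (4/7)
4. 979.592ms @ 12/7 + 326.531ms (4/7)
5. 1306.122ms @ 16/7 + 326.531ms (4/7)
6. 1632.653ms @ 20/7 + 326.531ms (4/7)
7. 1959.184ms @ 24/7 + 326.531ms (4/7)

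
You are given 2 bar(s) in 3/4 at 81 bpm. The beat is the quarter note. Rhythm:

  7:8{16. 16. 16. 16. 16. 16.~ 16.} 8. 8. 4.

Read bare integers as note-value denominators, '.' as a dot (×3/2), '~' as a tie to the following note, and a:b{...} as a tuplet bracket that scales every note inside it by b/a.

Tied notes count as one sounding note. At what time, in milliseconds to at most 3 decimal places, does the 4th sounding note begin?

1. 0.0ms @ 0 + 317.46ms (3/7)
2. 317.46ms @ 3/7 + 317.46ms (3/7)
3. 634.921ms @ 6/7 + 317.46ms (3/7)
4. 952.381ms @ 9/7 + 317.46ms (3/7)
5. 1269.841ms @ 12/7 + 317.46ms (3/7)
6. 1587.302ms @ 15/7 + 634.921ms (6/7)
7. 2222.222ms @ 3 + 555.556ms (3/4)
8. 2777.778ms @ 15/4 + 555.556ms (3/4)
9. 3333.333ms @ 9/2 + 1111.111ms (3/2)

note 4 onset = 9/7b = 952.381ms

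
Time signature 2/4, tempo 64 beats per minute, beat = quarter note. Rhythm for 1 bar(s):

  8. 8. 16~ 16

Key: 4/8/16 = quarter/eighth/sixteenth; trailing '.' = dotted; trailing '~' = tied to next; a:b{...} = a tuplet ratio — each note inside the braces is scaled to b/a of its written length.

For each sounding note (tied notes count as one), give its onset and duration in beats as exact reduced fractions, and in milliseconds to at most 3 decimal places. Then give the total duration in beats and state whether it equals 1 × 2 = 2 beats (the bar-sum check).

1) 0.0ms=0b +703.125ms=3/4b
2) 703.125ms=3/4b +703.125ms=3/4b
3) 1406.25ms=3/2b +468.75ms=1/2b
Σ=2b of 2 (64bpm 2/4) — PASS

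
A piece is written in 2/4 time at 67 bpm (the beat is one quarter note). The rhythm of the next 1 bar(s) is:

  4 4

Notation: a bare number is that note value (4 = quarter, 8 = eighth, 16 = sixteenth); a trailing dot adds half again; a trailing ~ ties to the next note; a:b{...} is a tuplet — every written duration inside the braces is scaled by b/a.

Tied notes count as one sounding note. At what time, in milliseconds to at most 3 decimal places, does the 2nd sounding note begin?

note 2 onset = 1b = 895.522ms

1. 0.0ms @ 0 + 895.522ms (1)
2. 895.522ms @ 1 + 895.522ms (1)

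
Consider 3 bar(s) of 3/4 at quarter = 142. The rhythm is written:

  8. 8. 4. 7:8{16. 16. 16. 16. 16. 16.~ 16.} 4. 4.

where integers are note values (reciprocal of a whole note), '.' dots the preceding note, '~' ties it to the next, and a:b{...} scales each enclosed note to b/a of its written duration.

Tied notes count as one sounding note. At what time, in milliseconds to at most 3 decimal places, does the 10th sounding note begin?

note 10 onset = 6b = 2535.211ms

1. 0.0ms @ 0 + 316.901ms (3/4)
2. 316.901ms @ 3/4 + 316.901ms (3/4)
3. 633.803ms @ 3/2 + 633.803ms (3/2)
4. 1267.606ms @ 3 + 181.087ms (3/7)
5. 1448.692ms @ 24/7 + 181.087ms (3/7)
6. 1629.779ms @ 27/7 + 181.087ms (3/7)
7. 1810.865ms @ 30/7 + 181.087ms (3/7)
8. 1991.952ms @ 33/7 + 181.087ms (3/7)
9. 2173.038ms @ 36/7 + 362.173ms (6/7)
10. 2535.211ms @ 6 + 633.803ms (3/2)
11. 3169.014ms @ 15/2 + 633.803ms (3/2)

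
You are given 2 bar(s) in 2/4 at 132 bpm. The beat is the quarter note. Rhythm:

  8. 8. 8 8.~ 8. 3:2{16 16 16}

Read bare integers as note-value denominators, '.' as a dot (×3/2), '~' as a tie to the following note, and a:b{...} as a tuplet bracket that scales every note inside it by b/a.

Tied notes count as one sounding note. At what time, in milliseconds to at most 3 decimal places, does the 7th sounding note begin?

1. 0.0ms @ 0 + 340.909ms (3/4)
2. 340.909ms @ 3/4 + 340.909ms (3/4)
3. 681.818ms @ 3/2 + 227.273ms (1/2)
4. 909.091ms @ 2 + 681.818ms (3/2)
5. 1590.909ms @ 7/2 + 75.758ms (1/6)
6. 1666.667ms @ 11/3 + 75.758ms (1/6)
7. 1742.424ms @ 23/6 + 75.758ms (1/6)

note 7 onset = 23/6b = 1742.424ms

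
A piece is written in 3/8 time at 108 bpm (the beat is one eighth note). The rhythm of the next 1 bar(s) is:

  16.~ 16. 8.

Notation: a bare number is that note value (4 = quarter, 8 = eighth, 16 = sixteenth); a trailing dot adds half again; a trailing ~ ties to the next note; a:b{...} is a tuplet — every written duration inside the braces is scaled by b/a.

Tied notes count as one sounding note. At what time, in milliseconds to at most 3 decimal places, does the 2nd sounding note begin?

note 2 onset = 3/2b = 833.333ms

1. 0.0ms @ 0 + 833.333ms (3/2)
2. 833.333ms @ 3/2 + 833.333ms (3/2)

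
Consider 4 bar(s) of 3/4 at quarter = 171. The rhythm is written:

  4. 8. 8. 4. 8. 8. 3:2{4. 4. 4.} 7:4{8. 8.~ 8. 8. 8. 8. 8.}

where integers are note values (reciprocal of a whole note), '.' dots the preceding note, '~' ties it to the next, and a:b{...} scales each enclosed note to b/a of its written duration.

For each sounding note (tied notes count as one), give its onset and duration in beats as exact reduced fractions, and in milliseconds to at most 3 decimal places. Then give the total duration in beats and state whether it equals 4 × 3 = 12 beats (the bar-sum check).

1) 0.0ms=0b +526.316ms=3/2b
2) 526.316ms=3/2b +263.158ms=3/4b
3) 789.474ms=9/4b +263.158ms=3/4b
4) 1052.632ms=3b +526.316ms=3/2b
5) 1578.947ms=9/2b +263.158ms=3/4b
6) 1842.105ms=21/4b +263.158ms=3/4b
7) 2105.263ms=6b +350.877ms=1b
8) 2456.14ms=7b +350.877ms=1b
9) 2807.018ms=8b +350.877ms=1b
10) 3157.895ms=9b +150.376ms=3/7b
11) 3308.271ms=66/7b +300.752ms=6/7b
12) 3609.023ms=72/7b +150.376ms=3/7b
13) 3759.398ms=75/7b +150.376ms=3/7b
14) 3909.774ms=78/7b +150.376ms=3/7b
15) 4060.15ms=81/7b +150.376ms=3/7b
Σ=12b of 12 (171bpm 3/4) — PASS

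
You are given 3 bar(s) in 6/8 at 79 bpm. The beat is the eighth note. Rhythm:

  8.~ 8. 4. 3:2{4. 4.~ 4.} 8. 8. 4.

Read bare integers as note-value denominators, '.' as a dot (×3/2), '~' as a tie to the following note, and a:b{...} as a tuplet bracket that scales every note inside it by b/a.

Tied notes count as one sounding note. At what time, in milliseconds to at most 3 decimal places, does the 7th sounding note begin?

note 7 onset = 15b = 11392.405ms

1. 0.0ms @ 0 + 2278.481ms (3)
2. 2278.481ms @ 3 + 2278.481ms (3)
3. 4556.962ms @ 6 + 1518.987ms (2)
4. 6075.949ms @ 8 + 3037.975ms (4)
5. 9113.924ms @ 12 + 1139.241ms (3/2)
6. 10253.165ms @ 27/2 + 1139.241ms (3/2)
7. 11392.405ms @ 15 + 2278.481ms (3)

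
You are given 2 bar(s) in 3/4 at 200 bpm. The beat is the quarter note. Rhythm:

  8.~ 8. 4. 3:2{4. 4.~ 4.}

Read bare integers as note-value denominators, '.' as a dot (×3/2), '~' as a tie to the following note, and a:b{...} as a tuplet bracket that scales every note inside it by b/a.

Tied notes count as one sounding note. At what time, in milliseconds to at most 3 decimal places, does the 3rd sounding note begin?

note 3 onset = 3b = 900.0ms

1. 0.0ms @ 0 + 450.0ms (3/2)
2. 450.0ms @ 3/2 + 450.0ms (3/2)
3. 900.0ms @ 3 + 300.0ms (1)
4. 1200.0ms @ 4 + 600.0ms (2)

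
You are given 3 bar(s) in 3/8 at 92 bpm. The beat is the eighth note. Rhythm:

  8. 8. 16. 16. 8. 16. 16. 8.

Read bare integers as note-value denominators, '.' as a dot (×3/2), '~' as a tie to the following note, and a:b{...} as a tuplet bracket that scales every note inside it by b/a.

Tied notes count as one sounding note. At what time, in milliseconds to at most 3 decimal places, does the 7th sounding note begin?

note 7 onset = 27/4b = 4402.174ms

1. 0.0ms @ 0 + 978.261ms (3/2)
2. 978.261ms @ 3/2 + 978.261ms (3/2)
3. 1956.522ms @ 3 + 489.13ms (3/4)
4. 2445.652ms @ 15/4 + 489.13ms (3/4)
5. 2934.783ms @ 9/2 + 978.261ms (3/2)
6. 3913.043ms @ 6 + 489.13ms (3/4)
7. 4402.174ms @ 27/4 + 489.13ms (3/4)
8. 4891.304ms @ 15/2 + 978.261ms (3/2)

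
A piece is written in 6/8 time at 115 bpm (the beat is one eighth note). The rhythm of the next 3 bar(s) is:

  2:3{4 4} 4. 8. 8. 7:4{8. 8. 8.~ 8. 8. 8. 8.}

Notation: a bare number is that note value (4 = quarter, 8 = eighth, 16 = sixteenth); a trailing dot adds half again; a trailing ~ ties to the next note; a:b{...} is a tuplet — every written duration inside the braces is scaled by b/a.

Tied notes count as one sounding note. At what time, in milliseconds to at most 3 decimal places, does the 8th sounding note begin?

note 8 onset = 96/7b = 7155.28ms

1. 0.0ms @ 0 + 1565.217ms (3)
2. 1565.217ms @ 3 + 1565.217ms (3)
3. 3130.435ms @ 6 + 1565.217ms (3)
4. 4695.652ms @ 9 + 782.609ms (3/2)
5. 5478.261ms @ 21/2 + 782.609ms (3/2)
6. 6260.87ms @ 12 + 447.205ms (6/7)
7. 6708.075ms @ 90/7 + 447.205ms (6/7)
8. 7155.28ms @ 96/7 + 894.41ms (12/7)
9. 8049.689ms @ 108/7 + 447.205ms (6/7)
10. 8496.894ms @ 114/7 + 447.205ms (6/7)
11. 8944.099ms @ 120/7 + 447.205ms (6/7)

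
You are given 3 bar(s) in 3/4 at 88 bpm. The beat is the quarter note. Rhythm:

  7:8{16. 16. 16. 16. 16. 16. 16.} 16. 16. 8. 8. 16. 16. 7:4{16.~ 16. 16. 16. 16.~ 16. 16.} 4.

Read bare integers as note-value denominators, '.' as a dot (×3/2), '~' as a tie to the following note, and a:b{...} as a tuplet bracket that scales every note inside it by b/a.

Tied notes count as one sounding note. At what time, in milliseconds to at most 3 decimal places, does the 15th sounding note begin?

1. 0.0ms @ 0 + 292.208ms (3/7)
2. 292.208ms @ 3/7 + 292.208ms (3/7)
3. 584.416ms @ 6/7 + 292.208ms (3/7)
4. 876.623ms @ 9/7 + 292.208ms (3/7)
5. 1168.831ms @ 12/7 + 292.208ms (3/7)
6. 1461.039ms @ 15/7 + 292.208ms (3/7)
7. 1753.247ms @ 18/7 + 292.208ms (3/7)
8. 2045.455ms @ 3 + 255.682ms (3/8)
9. 2301.136ms @ 27/8 + 255.682ms (3/8)
10. 2556.818ms @ 15/4 + 511.364ms (3/4)
11. 3068.182ms @ 9/2 + 511.364ms (3/4)
12. 3579.545ms @ 21/4 + 255.682ms (3/8)
13. 3835.227ms @ 45/8 + 255.682ms (3/8)
14. 4090.909ms @ 6 + 292.208ms (3/7)
15. 4383.117ms @ 45/7 + 146.104ms (3/14)
16. 4529.221ms @ 93/14 + 146.104ms (3/14)
17. 4675.325ms @ 48/7 + 292.208ms (3/7)
18. 4967.532ms @ 51/7 + 146.104ms (3/14)
19. 5113.636ms @ 15/2 + 1022.727ms (3/2)

note 15 onset = 45/7b = 4383.117ms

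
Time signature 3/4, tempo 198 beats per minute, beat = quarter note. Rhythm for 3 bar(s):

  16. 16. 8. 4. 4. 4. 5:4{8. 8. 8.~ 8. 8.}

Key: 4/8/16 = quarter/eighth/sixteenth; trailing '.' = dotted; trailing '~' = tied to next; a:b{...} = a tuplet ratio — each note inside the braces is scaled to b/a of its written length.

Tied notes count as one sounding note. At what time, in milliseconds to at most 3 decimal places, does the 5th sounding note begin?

note 5 onset = 3b = 909.091ms

1. 0.0ms @ 0 + 113.636ms (3/8)
2. 113.636ms @ 3/8 + 113.636ms (3/8)
3. 227.273ms @ 3/4 + 227.273ms (3/4)
4. 454.545ms @ 3/2 + 454.545ms (3/2)
5. 909.091ms @ 3 + 454.545ms (3/2)
6. 1363.636ms @ 9/2 + 454.545ms (3/2)
7. 1818.182ms @ 6 + 181.818ms (3/5)
8. 2000.0ms @ 33/5 + 181.818ms (3/5)
9. 2181.818ms @ 36/5 + 363.636ms (6/5)
10. 2545.455ms @ 42/5 + 181.818ms (3/5)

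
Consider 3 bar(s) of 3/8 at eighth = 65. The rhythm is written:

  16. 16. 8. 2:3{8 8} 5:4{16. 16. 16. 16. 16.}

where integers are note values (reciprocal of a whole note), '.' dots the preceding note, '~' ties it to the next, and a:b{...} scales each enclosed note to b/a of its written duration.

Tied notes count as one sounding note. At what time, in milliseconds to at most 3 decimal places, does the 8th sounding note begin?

note 8 onset = 36/5b = 6646.154ms

1. 0.0ms @ 0 + 692.308ms (3/4)
2. 692.308ms @ 3/4 + 692.308ms (3/4)
3. 1384.615ms @ 3/2 + 1384.615ms (3/2)
4. 2769.231ms @ 3 + 1384.615ms (3/2)
5. 4153.846ms @ 9/2 + 1384.615ms (3/2)
6. 5538.462ms @ 6 + 553.846ms (3/5)
7. 6092.308ms @ 33/5 + 553.846ms (3/5)
8. 6646.154ms @ 36/5 + 553.846ms (3/5)
9. 7200.0ms @ 39/5 + 553.846ms (3/5)
10. 7753.846ms @ 42/5 + 553.846ms (3/5)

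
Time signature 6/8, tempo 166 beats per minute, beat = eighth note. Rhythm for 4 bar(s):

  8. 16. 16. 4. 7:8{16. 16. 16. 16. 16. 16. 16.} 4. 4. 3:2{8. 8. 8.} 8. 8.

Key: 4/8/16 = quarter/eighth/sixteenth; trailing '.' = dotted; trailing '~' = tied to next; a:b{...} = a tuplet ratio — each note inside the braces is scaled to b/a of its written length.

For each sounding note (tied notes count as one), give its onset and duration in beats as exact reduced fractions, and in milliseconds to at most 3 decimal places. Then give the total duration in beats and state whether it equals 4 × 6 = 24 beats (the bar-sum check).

1) 0.0ms=0b +542.169ms=3/2b
2) 542.169ms=3/2b +271.084ms=3/4b
3) 813.253ms=9/4b +271.084ms=3/4b
4) 1084.337ms=3b +1084.337ms=3b
5) 2168.675ms=6b +309.811ms=6/7b
6) 2478.485ms=48/7b +309.811ms=6/7b
7) 2788.296ms=54/7b +309.811ms=6/7b
8) 3098.107ms=60/7b +309.811ms=6/7b
9) 3407.917ms=66/7b +309.811ms=6/7b
10) 3717.728ms=72/7b +309.811ms=6/7b
11) 4027.539ms=78/7b +309.811ms=6/7b
12) 4337.349ms=12b +1084.337ms=3b
13) 5421.687ms=15b +1084.337ms=3b
14) 6506.024ms=18b +361.446ms=1b
15) 6867.47ms=19b +361.446ms=1b
16) 7228.916ms=20b +361.446ms=1b
17) 7590.361ms=21b +542.169ms=3/2b
18) 8132.53ms=45/2b +542.169ms=3/2b
Σ=24b of 24 (166bpm 6/8) — PASS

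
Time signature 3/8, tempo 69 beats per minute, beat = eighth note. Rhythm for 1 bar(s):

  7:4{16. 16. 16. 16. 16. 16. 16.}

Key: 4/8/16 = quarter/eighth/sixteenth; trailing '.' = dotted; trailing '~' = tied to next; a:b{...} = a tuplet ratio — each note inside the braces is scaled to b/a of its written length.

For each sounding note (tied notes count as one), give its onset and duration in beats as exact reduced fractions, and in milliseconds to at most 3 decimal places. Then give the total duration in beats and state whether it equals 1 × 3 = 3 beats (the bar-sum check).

1) 0.0ms=0b +372.671ms=3/7b
2) 372.671ms=3/7b +372.671ms=3/7b
3) 745.342ms=6/7b +372.671ms=3/7b
4) 1118.012ms=9/7b +372.671ms=3/7b
5) 1490.683ms=12/7b +372.671ms=3/7b
6) 1863.354ms=15/7b +372.671ms=3/7b
7) 2236.025ms=18/7b +372.671ms=3/7b
Σ=3b of 3 (69bpm 3/8) — PASS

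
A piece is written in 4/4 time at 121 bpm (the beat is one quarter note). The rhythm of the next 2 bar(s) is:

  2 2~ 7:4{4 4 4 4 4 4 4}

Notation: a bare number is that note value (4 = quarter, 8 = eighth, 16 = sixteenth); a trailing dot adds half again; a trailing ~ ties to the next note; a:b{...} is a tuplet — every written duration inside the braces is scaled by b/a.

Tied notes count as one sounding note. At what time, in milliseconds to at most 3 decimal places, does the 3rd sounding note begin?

1. 0.0ms @ 0 + 991.736ms (2)
2. 991.736ms @ 2 + 1275.089ms (18/7)
3. 2266.824ms @ 32/7 + 283.353ms (4/7)
4. 2550.177ms @ 36/7 + 283.353ms (4/7)
5. 2833.53ms @ 40/7 + 283.353ms (4/7)
6. 3116.883ms @ 44/7 + 283.353ms (4/7)
7. 3400.236ms @ 48/7 + 283.353ms (4/7)
8. 3683.589ms @ 52/7 + 283.353ms (4/7)

note 3 onset = 32/7b = 2266.824ms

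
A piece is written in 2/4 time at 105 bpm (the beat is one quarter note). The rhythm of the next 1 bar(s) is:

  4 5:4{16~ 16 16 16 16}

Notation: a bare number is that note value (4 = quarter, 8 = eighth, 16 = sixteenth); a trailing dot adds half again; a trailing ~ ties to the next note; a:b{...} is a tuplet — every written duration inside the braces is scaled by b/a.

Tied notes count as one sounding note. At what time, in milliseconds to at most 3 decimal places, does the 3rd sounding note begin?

note 3 onset = 7/5b = 800.0ms

1. 0.0ms @ 0 + 571.429ms (1)
2. 571.429ms @ 1 + 228.571ms (2/5)
3. 800.0ms @ 7/5 + 114.286ms (1/5)
4. 914.286ms @ 8/5 + 114.286ms (1/5)
5. 1028.571ms @ 9/5 + 114.286ms (1/5)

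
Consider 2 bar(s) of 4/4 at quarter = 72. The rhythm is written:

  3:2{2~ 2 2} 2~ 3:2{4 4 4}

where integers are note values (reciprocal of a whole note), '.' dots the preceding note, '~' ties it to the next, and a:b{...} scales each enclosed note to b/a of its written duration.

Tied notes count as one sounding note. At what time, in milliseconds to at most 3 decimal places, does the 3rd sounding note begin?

note 3 onset = 4b = 3333.333ms

1. 0.0ms @ 0 + 2222.222ms (8/3)
2. 2222.222ms @ 8/3 + 1111.111ms (4/3)
3. 3333.333ms @ 4 + 2222.222ms (8/3)
4. 5555.556ms @ 20/3 + 555.556ms (2/3)
5. 6111.111ms @ 22/3 + 555.556ms (2/3)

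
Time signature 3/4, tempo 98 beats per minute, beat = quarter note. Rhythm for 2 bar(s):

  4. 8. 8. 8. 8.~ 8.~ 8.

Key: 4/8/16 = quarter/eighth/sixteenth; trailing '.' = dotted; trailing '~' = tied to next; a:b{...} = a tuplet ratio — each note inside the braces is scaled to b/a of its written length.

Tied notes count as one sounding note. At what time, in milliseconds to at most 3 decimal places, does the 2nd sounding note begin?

note 2 onset = 3/2b = 918.367ms

1. 0.0ms @ 0 + 918.367ms (3/2)
2. 918.367ms @ 3/2 + 459.184ms (3/4)
3. 1377.551ms @ 9/4 + 459.184ms (3/4)
4. 1836.735ms @ 3 + 459.184ms (3/4)
5. 2295.918ms @ 15/4 + 1377.551ms (9/4)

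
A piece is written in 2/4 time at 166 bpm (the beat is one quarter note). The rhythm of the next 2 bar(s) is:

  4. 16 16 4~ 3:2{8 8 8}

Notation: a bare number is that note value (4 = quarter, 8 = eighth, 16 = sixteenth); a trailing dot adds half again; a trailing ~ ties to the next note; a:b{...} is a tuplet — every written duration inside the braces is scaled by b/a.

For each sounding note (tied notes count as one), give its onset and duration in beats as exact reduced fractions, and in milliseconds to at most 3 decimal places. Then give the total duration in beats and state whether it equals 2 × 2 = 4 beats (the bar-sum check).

1) 0.0ms=0b +542.169ms=3/2b
2) 542.169ms=3/2b +90.361ms=1/4b
3) 632.53ms=7/4b +90.361ms=1/4b
4) 722.892ms=2b +481.928ms=4/3b
5) 1204.819ms=10/3b +120.482ms=1/3b
6) 1325.301ms=11/3b +120.482ms=1/3b
Σ=4b of 4 (166bpm 2/4) — PASS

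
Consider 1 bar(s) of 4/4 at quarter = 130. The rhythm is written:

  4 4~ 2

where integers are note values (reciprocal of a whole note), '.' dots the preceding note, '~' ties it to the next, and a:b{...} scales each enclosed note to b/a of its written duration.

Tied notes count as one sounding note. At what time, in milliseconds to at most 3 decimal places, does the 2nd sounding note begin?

note 2 onset = 1b = 461.538ms

1. 0.0ms @ 0 + 461.538ms (1)
2. 461.538ms @ 1 + 1384.615ms (3)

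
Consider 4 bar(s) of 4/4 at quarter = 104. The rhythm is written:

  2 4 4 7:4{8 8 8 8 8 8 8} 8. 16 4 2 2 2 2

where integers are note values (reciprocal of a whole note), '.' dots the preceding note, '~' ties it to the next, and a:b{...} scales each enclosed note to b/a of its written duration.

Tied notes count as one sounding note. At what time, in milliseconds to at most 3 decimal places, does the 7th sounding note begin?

1. 0.0ms @ 0 + 1153.846ms (2)
2. 1153.846ms @ 2 + 576.923ms (1)
3. 1730.769ms @ 3 + 576.923ms (1)
4. 2307.692ms @ 4 + 164.835ms (2/7)
5. 2472.527ms @ 30/7 + 164.835ms (2/7)
6. 2637.363ms @ 32/7 + 164.835ms (2/7)
7. 2802.198ms @ 34/7 + 164.835ms (2/7)
8. 2967.033ms @ 36/7 + 164.835ms (2/7)
9. 3131.868ms @ 38/7 + 164.835ms (2/7)
10. 3296.703ms @ 40/7 + 164.835ms (2/7)
11. 3461.538ms @ 6 + 432.692ms (3/4)
12. 3894.231ms @ 27/4 + 144.231ms (1/4)
13. 4038.462ms @ 7 + 576.923ms (1)
14. 4615.385ms @ 8 + 1153.846ms (2)
15. 5769.231ms @ 10 + 1153.846ms (2)
16. 6923.077ms @ 12 + 1153.846ms (2)
17. 8076.923ms @ 14 + 1153.846ms (2)

note 7 onset = 34/7b = 2802.198ms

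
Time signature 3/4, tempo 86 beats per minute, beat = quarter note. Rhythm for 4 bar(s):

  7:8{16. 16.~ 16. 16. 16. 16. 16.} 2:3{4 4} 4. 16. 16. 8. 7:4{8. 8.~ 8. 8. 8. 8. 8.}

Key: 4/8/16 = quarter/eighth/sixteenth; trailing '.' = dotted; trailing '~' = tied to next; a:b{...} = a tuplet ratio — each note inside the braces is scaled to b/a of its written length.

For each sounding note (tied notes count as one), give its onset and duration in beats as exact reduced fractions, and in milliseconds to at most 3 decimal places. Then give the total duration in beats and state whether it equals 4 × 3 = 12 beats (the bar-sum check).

1) 0.0ms=0b +299.003ms=3/7b
2) 299.003ms=3/7b +598.007ms=6/7b
3) 897.01ms=9/7b +299.003ms=3/7b
4) 1196.013ms=12/7b +299.003ms=3/7b
5) 1495.017ms=15/7b +299.003ms=3/7b
6) 1794.02ms=18/7b +299.003ms=3/7b
7) 2093.023ms=3b +1046.512ms=3/2b
8) 3139.535ms=9/2b +1046.512ms=3/2b
9) 4186.047ms=6b +1046.512ms=3/2b
10) 5232.558ms=15/2b +261.628ms=3/8b
11) 5494.186ms=63/8b +261.628ms=3/8b
12) 5755.814ms=33/4b +523.256ms=3/4b
13) 6279.07ms=9b +299.003ms=3/7b
14) 6578.073ms=66/7b +598.007ms=6/7b
15) 7176.08ms=72/7b +299.003ms=3/7b
16) 7475.083ms=75/7b +299.003ms=3/7b
17) 7774.086ms=78/7b +299.003ms=3/7b
18) 8073.09ms=81/7b +299.003ms=3/7b
Σ=12b of 12 (86bpm 3/4) — PASS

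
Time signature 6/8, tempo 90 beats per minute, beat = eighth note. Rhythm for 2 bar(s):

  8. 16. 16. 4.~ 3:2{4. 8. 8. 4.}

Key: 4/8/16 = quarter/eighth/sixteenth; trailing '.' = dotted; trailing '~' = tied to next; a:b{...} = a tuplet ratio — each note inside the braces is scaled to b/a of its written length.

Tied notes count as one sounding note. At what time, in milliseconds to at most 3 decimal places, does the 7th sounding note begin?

1. 0.0ms @ 0 + 1000.0ms (3/2)
2. 1000.0ms @ 3/2 + 500.0ms (3/4)
3. 1500.0ms @ 9/4 + 500.0ms (3/4)
4. 2000.0ms @ 3 + 3333.333ms (5)
5. 5333.333ms @ 8 + 666.667ms (1)
6. 6000.0ms @ 9 + 666.667ms (1)
7. 6666.667ms @ 10 + 1333.333ms (2)

note 7 onset = 10b = 6666.667ms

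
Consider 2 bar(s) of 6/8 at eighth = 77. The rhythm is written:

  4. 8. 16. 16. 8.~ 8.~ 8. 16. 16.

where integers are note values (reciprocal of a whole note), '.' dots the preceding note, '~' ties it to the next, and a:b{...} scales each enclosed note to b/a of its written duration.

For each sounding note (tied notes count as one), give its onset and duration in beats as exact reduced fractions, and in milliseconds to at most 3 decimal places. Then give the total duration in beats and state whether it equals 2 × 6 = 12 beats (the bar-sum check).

1) 0.0ms=0b +2337.662ms=3b
2) 2337.662ms=3b +1168.831ms=3/2b
3) 3506.494ms=9/2b +584.416ms=3/4b
4) 4090.909ms=21/4b +584.416ms=3/4b
5) 4675.325ms=6b +3506.494ms=9/2b
6) 8181.818ms=21/2b +584.416ms=3/4b
7) 8766.234ms=45/4b +584.416ms=3/4b
Σ=12b of 12 (77bpm 6/8) — PASS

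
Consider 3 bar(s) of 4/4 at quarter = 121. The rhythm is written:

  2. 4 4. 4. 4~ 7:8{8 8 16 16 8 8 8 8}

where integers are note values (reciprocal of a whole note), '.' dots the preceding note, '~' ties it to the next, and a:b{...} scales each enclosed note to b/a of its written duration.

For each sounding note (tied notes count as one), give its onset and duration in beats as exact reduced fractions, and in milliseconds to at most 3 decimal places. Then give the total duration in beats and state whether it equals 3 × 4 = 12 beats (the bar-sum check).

1) 0.0ms=0b +1487.603ms=3b
2) 1487.603ms=3b +495.868ms=1b
3) 1983.471ms=4b +743.802ms=3/2b
4) 2727.273ms=11/2b +743.802ms=3/2b
5) 3471.074ms=7b +779.221ms=11/7b
6) 4250.295ms=60/7b +283.353ms=4/7b
7) 4533.648ms=64/7b +141.677ms=2/7b
8) 4675.325ms=66/7b +141.677ms=2/7b
9) 4817.001ms=68/7b +283.353ms=4/7b
10) 5100.354ms=72/7b +283.353ms=4/7b
11) 5383.707ms=76/7b +283.353ms=4/7b
12) 5667.06ms=80/7b +283.353ms=4/7b
Σ=12b of 12 (121bpm 4/4) — PASS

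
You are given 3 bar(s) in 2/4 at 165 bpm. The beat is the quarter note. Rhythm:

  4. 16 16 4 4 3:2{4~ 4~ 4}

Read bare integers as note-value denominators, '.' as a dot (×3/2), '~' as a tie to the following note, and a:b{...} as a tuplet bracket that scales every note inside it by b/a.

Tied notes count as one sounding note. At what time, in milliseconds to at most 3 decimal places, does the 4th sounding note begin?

1. 0.0ms @ 0 + 545.455ms (3/2)
2. 545.455ms @ 3/2 + 90.909ms (1/4)
3. 636.364ms @ 7/4 + 90.909ms (1/4)
4. 727.273ms @ 2 + 363.636ms (1)
5. 1090.909ms @ 3 + 363.636ms (1)
6. 1454.545ms @ 4 + 727.273ms (2)

note 4 onset = 2b = 727.273ms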